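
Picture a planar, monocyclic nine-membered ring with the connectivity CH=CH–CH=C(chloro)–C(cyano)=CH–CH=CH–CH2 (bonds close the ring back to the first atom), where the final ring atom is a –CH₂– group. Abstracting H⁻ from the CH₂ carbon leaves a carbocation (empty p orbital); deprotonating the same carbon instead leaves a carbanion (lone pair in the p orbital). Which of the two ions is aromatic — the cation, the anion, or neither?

The anion

In either ion the ring is fully conjugated: every atom, including the new sp² carbon, supplies a p orbital.
Cation: 4 × 2 + 0 = 8 π electrons → 4(2), antiaromatic.
Anion: 4 × 2 + 2 = 10 π electrons → 4(2)+2, aromatic.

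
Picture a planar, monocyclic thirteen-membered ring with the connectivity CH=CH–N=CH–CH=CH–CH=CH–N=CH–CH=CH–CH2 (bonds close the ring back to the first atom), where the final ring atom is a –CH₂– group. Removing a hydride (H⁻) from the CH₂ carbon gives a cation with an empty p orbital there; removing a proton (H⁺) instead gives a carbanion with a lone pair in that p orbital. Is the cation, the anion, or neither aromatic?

The anion

Once that carbon is sp², every ring atom has a p orbital and both ions are fully conjugated.
Cation: 6 × 2 + 0 = 12 π electrons → 4(3), antiaromatic.
Anion: 6 × 2 + 2 = 14 π electrons → 4(3)+2, aromatic.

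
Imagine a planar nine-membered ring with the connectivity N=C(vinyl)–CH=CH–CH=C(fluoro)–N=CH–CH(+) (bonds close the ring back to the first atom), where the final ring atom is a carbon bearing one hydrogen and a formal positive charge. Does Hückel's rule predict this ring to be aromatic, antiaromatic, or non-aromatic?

Antiaromatic

Every ring atom contributes a p orbital perpendicular to the ring (the double-bond atoms are sp², each contributing one p electron; each sp² =N– keeps its lone pair in-plane and puts one electron into the π system; the carbocation has an empty p orbital), so the π system is cyclic and fully conjugated.
Adding the contributions, 4 × 2 = 8 from the double-bond units + 0 from the CH(+) atom = 8.
With 8 = 4·2 π electrons, Hückel's rule classifies the planar ring as antiaromatic.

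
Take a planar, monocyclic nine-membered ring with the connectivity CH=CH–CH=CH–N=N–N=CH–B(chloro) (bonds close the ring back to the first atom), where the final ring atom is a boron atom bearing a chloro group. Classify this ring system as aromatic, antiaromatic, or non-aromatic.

Antiaromatic

Every ring atom contributes a p orbital perpendicular to the ring (every atom in a ring double bond is sp² and brings one electron to the p orbital; each =N– nitrogen is pyridine-type (lone pair in the sp² plane, one electron in the p orbital); the boron has an empty p orbital), so the π system is cyclic and fully conjugated.
π-electron count: 4 × 2 = 8 from the double-bond units + 0 from the B(chloro) atom = 8.
8 = 4(2); a planar, fully conjugated 4n system is antiaromatic.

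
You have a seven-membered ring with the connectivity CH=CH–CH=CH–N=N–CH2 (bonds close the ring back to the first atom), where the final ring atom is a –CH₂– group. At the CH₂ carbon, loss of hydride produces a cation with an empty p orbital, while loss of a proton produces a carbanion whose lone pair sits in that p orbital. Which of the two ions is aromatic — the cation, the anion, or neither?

The cation

In either ion the ring is fully conjugated: every atom, including the new sp² carbon, supplies a p orbital.
Cation: 3 × 2 + 0 = 6 π electrons → 4(1)+2, aromatic.
Anion: 3 × 2 + 2 = 8 π electrons → 4(2), antiaromatic.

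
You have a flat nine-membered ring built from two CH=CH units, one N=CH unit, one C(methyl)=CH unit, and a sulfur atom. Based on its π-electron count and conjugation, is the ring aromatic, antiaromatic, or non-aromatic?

Aromatic

The p orbitals form a continuous loop: the double-bond atoms are sp², each contributing one p electron; each =N– nitrogen is pyridine-type (lone pair in the sp² plane, one electron in the p orbital); the sulfur donates one lone pair from its p orbital. The ring is fully conjugated.
Adding the contributions, 4 × 2 = 8 from the double-bond units + 2 from the S atom = 10.
With 10 π electrons (n = 2), the Hückel 4n+2 condition holds.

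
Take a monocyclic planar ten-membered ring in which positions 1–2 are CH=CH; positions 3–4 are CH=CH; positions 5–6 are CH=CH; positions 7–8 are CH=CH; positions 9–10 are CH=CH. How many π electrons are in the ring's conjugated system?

The p orbitals form a continuous loop: every atom in a ring double bond is sp² and brings one electron to the p orbital. The ring is fully conjugated.
π-electron count: 5 × 2 = 10 from the 5 double-bond units.

10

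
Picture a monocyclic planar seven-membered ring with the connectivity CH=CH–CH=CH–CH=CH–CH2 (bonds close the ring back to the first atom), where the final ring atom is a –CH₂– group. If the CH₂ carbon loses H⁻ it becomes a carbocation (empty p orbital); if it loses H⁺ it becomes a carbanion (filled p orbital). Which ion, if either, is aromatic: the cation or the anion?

Both ions have a continuous loop of p orbitals — each ring atom is sp².
Cation: 3 × 2 + 0 = 6 π electrons → 4(1)+2, aromatic.
Anion: 3 × 2 + 2 = 8 π electrons → 4(2), antiaromatic.

The cation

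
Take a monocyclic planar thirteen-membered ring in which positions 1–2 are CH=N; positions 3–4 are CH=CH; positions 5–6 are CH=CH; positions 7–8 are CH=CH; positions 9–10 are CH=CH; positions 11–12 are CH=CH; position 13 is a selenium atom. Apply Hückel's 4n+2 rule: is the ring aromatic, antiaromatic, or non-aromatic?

All ring atoms are sp² and supply a p orbital to the ring (the double-bond atoms are sp², each contributing one p electron; the doubly-bonded nitrogens are pyridine-type — their lone pairs lie in the ring plane, leaving one electron in the p orbital; the selenium donates one lone pair from its p orbital); the conjugation is uninterrupted.
Counting π electrons: 6 × 2 = 12 from the double-bond units + 2 from the Se atom = 14.
Since 14 = 4·3 + 2, the ring meets the 4n+2 criterion.

Aromatic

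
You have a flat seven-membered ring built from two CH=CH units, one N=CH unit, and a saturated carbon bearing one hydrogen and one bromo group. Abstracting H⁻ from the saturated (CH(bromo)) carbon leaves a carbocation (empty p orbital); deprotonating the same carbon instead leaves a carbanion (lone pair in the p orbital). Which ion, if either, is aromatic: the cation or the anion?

The cation

In both ions every ring atom is sp² and contributes a p orbital, so both rings are fully conjugated.
Cation: 3 × 2 + 0 = 6 π electrons → 4(1)+2, aromatic.
Anion: 3 × 2 + 2 = 8 π electrons → 4(2), antiaromatic.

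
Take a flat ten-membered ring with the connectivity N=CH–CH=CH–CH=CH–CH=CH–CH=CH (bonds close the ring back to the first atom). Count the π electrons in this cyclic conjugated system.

All ring atoms are sp² and supply a p orbital to the ring (each doubly-bonded ring atom is sp² with one p-orbital electron; the doubly-bonded nitrogens are pyridine-type — their lone pairs lie in the ring plane, leaving one electron in the p orbital); the conjugation is uninterrupted.
Counting π electrons: 5 × 2 = 10 from the 5 double-bond units.

10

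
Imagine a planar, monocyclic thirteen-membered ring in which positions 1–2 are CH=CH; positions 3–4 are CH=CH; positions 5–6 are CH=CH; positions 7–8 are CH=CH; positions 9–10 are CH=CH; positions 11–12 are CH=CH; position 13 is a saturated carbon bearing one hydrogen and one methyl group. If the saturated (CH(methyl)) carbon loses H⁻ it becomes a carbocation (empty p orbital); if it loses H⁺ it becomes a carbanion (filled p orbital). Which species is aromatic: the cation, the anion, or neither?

In both ions every ring atom is sp² and contributes a p orbital, so both rings are fully conjugated.
Cation: 6 × 2 + 0 = 12 π electrons → 4(3), antiaromatic.
Anion: 6 × 2 + 2 = 14 π electrons → 4(3)+2, aromatic.

The anion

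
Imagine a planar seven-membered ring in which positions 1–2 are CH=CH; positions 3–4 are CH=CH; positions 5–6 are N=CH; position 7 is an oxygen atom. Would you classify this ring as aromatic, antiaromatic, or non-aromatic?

The p orbitals form a continuous loop: every atom in a ring double bond is sp² and brings one electron to the p orbital; each sp² =N– keeps its lone pair in-plane and puts one electron into the π system; the oxygen donates one lone pair from its p orbital. The ring is fully conjugated.
Counting π electrons: 3 × 2 = 6 from the double-bond units + 2 from the O atom = 8.
8 is a 4n count (n = 2), so the planar conjugated ring is antiaromatic.

Antiaromatic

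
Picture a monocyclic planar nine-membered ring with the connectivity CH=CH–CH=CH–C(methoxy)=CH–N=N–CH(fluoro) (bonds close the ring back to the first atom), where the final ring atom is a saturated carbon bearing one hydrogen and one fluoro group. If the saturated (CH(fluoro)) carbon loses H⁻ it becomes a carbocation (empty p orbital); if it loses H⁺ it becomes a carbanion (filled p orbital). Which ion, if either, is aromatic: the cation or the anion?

The anion

Once that carbon is sp², every ring atom has a p orbital and both ions are fully conjugated.
Cation: 4 × 2 + 0 = 8 π electrons → 4(2), antiaromatic.
Anion: 4 × 2 + 2 = 10 π electrons → 4(2)+2, aromatic.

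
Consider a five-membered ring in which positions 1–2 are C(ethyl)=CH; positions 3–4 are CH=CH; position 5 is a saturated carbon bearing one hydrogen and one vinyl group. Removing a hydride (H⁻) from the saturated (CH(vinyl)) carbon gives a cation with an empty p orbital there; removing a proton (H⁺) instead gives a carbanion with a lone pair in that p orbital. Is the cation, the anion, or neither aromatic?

In either ion the ring is fully conjugated: every atom, including the new sp² carbon, supplies a p orbital.
Cation: 2 × 2 + 0 = 4 π electrons → 4(1), antiaromatic.
Anion: 2 × 2 + 2 = 6 π electrons → 4(1)+2, aromatic.

The anion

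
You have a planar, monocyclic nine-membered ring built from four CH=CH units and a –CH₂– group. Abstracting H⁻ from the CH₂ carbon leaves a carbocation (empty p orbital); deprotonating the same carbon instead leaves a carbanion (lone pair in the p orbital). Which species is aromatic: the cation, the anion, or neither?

Once that carbon is sp², every ring atom has a p orbital and both ions are fully conjugated.
Cation: 4 × 2 + 0 = 8 π electrons → 4(2), antiaromatic.
Anion: 4 × 2 + 2 = 10 π electrons → 4(2)+2, aromatic.

The anion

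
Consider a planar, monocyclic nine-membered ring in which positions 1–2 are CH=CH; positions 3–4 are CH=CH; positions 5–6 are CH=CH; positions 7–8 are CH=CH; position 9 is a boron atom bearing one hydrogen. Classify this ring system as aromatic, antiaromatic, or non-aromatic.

Antiaromatic

Check conjugation: the double-bond atoms are sp², each contributing one p electron; the boron has an empty p orbital — every position has a p orbital, so the cyclic π system is continuous.
Tallying contributions gives 4 × 2 = 8 from the double-bond units + 0 from the BH atom = 8.
8 = 4(2); a planar, fully conjugated 4n system is antiaromatic.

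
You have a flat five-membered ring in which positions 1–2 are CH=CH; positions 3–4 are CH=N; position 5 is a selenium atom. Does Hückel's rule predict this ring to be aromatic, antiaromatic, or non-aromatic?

Aromatic

Check conjugation: the double-bond atoms are sp², each contributing one p electron; the doubly-bonded nitrogens are pyridine-type — their lone pairs lie in the ring plane, leaving one electron in the p orbital; the selenium donates one lone pair from its p orbital — every position has a p orbital, so the cyclic π system is continuous.
π-electron count: 2 × 2 = 4 from the double-bond units + 2 from the Se atom = 6.
That gives a 4n+2 count (6, n = 1).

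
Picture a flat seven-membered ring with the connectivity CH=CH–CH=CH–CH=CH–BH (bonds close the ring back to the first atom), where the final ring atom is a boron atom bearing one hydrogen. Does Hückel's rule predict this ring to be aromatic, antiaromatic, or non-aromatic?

The p orbitals form a continuous loop: the double-bond atoms are sp², each contributing one p electron; the boron has an empty p orbital. The ring is fully conjugated.
Counting π electrons: 3 × 2 = 6 from the double-bond units + 0 from the BH atom = 6.
6 = 4(1) + 2, which satisfies Hückel's 4n+2 rule.

Aromatic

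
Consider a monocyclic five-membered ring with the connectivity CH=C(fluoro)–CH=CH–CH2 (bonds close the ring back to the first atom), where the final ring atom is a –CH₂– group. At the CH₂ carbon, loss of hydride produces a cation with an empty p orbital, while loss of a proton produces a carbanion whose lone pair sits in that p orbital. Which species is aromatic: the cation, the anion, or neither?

The anion

Both ions have a continuous loop of p orbitals — each ring atom is sp².
Cation: 2 × 2 + 0 = 4 π electrons → 4(1), antiaromatic.
Anion: 2 × 2 + 2 = 6 π electrons → 4(1)+2, aromatic.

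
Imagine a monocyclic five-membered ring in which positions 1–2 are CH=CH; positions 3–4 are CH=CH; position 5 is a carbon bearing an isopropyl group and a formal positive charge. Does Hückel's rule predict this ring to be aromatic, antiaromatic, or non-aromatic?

Every ring atom contributes a p orbital perpendicular to the ring (every atom in a ring double bond is sp² and brings one electron to the p orbital; the carbocation has an empty p orbital), so the π system is cyclic and fully conjugated.
Adding the contributions, 2 × 2 = 4 from the double-bond units + 0 from the C(isopropyl)(+) atom = 4.
With 4 = 4·1 π electrons, Hückel's rule classifies the planar ring as antiaromatic.

Antiaromatic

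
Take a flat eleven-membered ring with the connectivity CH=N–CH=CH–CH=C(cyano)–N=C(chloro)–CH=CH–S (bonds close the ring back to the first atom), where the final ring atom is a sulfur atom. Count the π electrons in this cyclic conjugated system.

Check conjugation: the double-bond atoms are sp², each contributing one p electron; the doubly-bonded nitrogens are pyridine-type — their lone pairs lie in the ring plane, leaving one electron in the p orbital; the sulfur donates one lone pair from its p orbital — every position has a p orbital, so the cyclic π system is continuous.
Adding the contributions, 5 × 2 = 10 from the double-bond units + 2 from the S atom = 12.

12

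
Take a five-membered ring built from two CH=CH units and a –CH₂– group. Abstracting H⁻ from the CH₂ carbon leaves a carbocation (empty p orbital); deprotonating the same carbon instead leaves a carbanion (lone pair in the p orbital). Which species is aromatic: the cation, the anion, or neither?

Both ions have a continuous loop of p orbitals — each ring atom is sp².
Cation: 2 × 2 + 0 = 4 π electrons → 4(1), antiaromatic.
Anion: 2 × 2 + 2 = 6 π electrons → 4(1)+2, aromatic.

The anion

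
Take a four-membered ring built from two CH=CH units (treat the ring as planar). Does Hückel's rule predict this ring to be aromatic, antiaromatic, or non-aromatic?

Every ring atom contributes a p orbital perpendicular to the ring (every atom in a ring double bond is sp² and brings one electron to the p orbital), so the π system is cyclic and fully conjugated.
Counting π electrons: 2 × 2 = 4 from the 2 double-bond units.
A 4n π count (4, n = 1) in a planar conjugated ring means antiaromatic.
(This ring is cyclobutadiene.)

Antiaromatic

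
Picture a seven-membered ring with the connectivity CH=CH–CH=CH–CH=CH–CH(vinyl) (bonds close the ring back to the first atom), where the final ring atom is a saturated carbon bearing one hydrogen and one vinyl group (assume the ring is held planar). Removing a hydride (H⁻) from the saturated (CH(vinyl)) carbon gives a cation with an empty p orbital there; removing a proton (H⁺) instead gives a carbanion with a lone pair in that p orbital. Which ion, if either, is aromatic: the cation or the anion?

The cation

In either ion the ring is fully conjugated: every atom, including the new sp² carbon, supplies a p orbital.
Cation: 3 × 2 + 0 = 6 π electrons → 4(1)+2, aromatic.
Anion: 3 × 2 + 2 = 8 π electrons → 4(2), antiaromatic.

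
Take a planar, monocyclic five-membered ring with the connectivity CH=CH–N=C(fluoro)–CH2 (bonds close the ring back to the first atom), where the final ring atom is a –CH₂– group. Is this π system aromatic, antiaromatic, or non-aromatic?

The CH2 carbon is saturated: the tetrahedral CH₂ carbon is sp³ and has no p orbital in the ring π system. Conjugation is not continuous around the ring.
Hückel's rule only applies to fully conjugated rings, so this one is simply non-aromatic.

Non-aromatic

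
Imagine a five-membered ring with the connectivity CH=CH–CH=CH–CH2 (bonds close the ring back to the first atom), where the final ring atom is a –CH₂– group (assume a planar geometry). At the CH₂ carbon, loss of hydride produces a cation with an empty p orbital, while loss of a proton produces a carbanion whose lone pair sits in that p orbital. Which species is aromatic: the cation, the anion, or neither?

In both ions every ring atom is sp² and contributes a p orbital, so both rings are fully conjugated.
Cation: 2 × 2 + 0 = 4 π electrons → 4(1), antiaromatic.
Anion: 2 × 2 + 2 = 6 π electrons → 4(1)+2, aromatic.

The anion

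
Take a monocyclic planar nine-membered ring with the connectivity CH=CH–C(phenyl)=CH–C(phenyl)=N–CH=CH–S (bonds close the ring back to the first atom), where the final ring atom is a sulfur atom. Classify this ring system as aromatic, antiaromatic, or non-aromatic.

Aromatic

Check conjugation: the double-bond atoms are sp², each contributing one p electron; the doubly-bonded nitrogens are pyridine-type — their lone pairs lie in the ring plane, leaving one electron in the p orbital; the sulfur donates one lone pair from its p orbital — every position has a p orbital, so the cyclic π system is continuous.
Counting π electrons: 4 × 2 = 8 from the double-bond units + 2 from the S atom = 10.
10 = 4(2) + 2, which satisfies Hückel's 4n+2 rule.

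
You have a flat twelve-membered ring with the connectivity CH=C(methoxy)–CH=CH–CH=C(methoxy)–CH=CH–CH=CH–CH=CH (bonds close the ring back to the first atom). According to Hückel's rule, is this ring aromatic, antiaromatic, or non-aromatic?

Antiaromatic

All ring atoms are sp² and supply a p orbital to the ring (the double-bond atoms are sp², each contributing one p electron); the conjugation is uninterrupted.
Adding the contributions, 6 × 2 = 12 from the 6 double-bond units.
A 4n π count (12, n = 3) in a planar conjugated ring means antiaromatic.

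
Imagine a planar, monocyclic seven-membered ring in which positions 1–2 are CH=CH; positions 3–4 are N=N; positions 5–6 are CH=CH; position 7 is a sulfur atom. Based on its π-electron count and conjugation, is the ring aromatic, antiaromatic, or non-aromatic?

Every ring atom contributes a p orbital perpendicular to the ring (every atom in a ring double bond is sp² and brings one electron to the p orbital; each sp² =N– keeps its lone pair in-plane and puts one electron into the π system; the sulfur donates one lone pair from its p orbital), so the π system is cyclic and fully conjugated.
Adding the contributions, 3 × 2 = 6 from the double-bond units + 2 from the S atom = 8.
8 is a 4n count (n = 2), so the planar conjugated ring is antiaromatic.

Antiaromatic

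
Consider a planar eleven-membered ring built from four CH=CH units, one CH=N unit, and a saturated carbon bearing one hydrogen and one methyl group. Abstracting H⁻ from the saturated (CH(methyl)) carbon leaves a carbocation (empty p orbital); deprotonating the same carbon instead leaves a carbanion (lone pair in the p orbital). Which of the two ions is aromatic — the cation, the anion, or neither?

The cation

Both ions have a continuous loop of p orbitals — each ring atom is sp².
Cation: 5 × 2 + 0 = 10 π electrons → 4(2)+2, aromatic.
Anion: 5 × 2 + 2 = 12 π electrons → 4(3), antiaromatic.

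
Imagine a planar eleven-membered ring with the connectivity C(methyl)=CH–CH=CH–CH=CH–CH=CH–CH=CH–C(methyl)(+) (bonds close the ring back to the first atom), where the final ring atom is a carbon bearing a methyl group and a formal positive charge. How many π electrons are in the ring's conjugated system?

10

All ring atoms are sp² and supply a p orbital to the ring (the double-bond atoms are sp², each contributing one p electron; the carbocation has an empty p orbital); the conjugation is uninterrupted.
π-electron count: 5 × 2 = 10 from the double-bond units + 0 from the C(methyl)(+) atom = 10.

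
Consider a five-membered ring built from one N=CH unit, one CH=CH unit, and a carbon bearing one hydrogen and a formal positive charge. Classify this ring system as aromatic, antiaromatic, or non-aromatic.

The p orbitals form a continuous loop: the double-bond atoms are sp², each contributing one p electron; the doubly-bonded nitrogens are pyridine-type — their lone pairs lie in the ring plane, leaving one electron in the p orbital; the carbocation has an empty p orbital. The ring is fully conjugated.
Counting π electrons: 2 × 2 = 4 from the double-bond units + 0 from the CH(+) atom = 4.
4 = 4(1); a planar, fully conjugated 4n system is antiaromatic.

Antiaromatic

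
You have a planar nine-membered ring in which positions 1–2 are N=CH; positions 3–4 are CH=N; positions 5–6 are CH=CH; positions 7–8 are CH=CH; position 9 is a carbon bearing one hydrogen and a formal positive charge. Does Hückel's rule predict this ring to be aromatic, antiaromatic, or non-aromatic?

Antiaromatic

The p orbitals form a continuous loop: the double-bond atoms are sp², each contributing one p electron; each sp² =N– keeps its lone pair in-plane and puts one electron into the π system; the carbocation has an empty p orbital. The ring is fully conjugated.
Adding the contributions, 4 × 2 = 8 from the double-bond units + 0 from the CH(+) atom = 8.
A 4n π count (8, n = 2) in a planar conjugated ring means antiaromatic.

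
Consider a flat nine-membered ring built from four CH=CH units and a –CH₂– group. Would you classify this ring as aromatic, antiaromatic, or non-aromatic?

Because the tetrahedral CH₂ carbon is sp³ and has no p orbital in the ring π system at the CH2 position, the π system cannot extend all the way around the ring.
Without a continuous loop of overlapping p orbitals the Hückel electron count never comes into play.

Non-aromatic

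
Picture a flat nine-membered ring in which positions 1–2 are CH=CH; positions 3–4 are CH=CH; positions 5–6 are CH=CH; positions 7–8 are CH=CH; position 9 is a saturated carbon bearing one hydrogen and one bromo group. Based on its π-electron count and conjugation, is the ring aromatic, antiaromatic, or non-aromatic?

Because that saturated carbon is sp³ and has no p orbital in the ring π system at the CH(bromo) position, the π system cannot extend all the way around the ring.
Hückel's rule only applies to fully conjugated rings, so this one is simply non-aromatic.

Non-aromatic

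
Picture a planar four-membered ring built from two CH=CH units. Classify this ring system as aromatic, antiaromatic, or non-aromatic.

Antiaromatic

Every ring atom contributes a p orbital perpendicular to the ring (each doubly-bonded ring atom is sp² with one p-orbital electron), so the π system is cyclic and fully conjugated.
Adding the contributions, 2 × 2 = 4 from the 2 double-bond units.
4 is a 4n count (n = 1), so the planar conjugated ring is antiaromatic.
(This ring is cyclobutadiene.)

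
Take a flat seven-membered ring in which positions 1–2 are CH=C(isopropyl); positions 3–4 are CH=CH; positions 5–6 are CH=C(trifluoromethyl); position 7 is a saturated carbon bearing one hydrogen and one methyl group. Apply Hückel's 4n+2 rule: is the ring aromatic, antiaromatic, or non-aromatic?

The CH(methyl) position has four σ bonds — that saturated carbon is sp³ and has no p orbital in the ring π system — so the cyclic conjugation is interrupted.
A ring that is not fully conjugated cannot be aromatic or antiaromatic regardless of its π-electron count.

Non-aromatic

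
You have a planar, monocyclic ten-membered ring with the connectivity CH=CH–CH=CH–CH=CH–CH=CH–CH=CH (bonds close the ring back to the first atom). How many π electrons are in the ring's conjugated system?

10

Check conjugation: the double-bond atoms are sp², each contributing one p electron — every position has a p orbital, so the cyclic π system is continuous.
Counting π electrons: 5 × 2 = 10 from the 5 double-bond units.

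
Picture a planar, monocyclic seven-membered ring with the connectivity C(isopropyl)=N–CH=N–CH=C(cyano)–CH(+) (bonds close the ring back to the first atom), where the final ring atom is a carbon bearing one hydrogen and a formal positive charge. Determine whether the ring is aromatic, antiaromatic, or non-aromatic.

Aromatic

Check conjugation: the double-bond atoms are sp², each contributing one p electron; each =N– nitrogen is pyridine-type (lone pair in the sp² plane, one electron in the p orbital); the carbocation has an empty p orbital — every position has a p orbital, so the cyclic π system is continuous.
π-electron count: 3 × 2 = 6 from the double-bond units + 0 from the CH(+) atom = 6.
That gives a 4n+2 count (6, n = 1).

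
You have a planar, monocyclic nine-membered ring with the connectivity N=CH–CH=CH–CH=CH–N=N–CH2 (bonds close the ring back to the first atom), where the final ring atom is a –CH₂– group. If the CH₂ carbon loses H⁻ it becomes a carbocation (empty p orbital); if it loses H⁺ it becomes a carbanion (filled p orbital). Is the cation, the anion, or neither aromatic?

The anion

In both ions every ring atom is sp² and contributes a p orbital, so both rings are fully conjugated.
Cation: 4 × 2 + 0 = 8 π electrons → 4(2), antiaromatic.
Anion: 4 × 2 + 2 = 10 π electrons → 4(2)+2, aromatic.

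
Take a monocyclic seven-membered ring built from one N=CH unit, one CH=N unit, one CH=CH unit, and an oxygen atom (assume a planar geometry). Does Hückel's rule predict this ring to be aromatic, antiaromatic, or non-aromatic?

All ring atoms are sp² and supply a p orbital to the ring (every atom in a ring double bond is sp² and brings one electron to the p orbital; each =N– nitrogen is pyridine-type (lone pair in the sp² plane, one electron in the p orbital); the oxygen donates one lone pair from its p orbital); the conjugation is uninterrupted.
Tallying contributions gives 3 × 2 = 6 from the double-bond units + 2 from the O atom = 8.
8 is a 4n count (n = 2), so the planar conjugated ring is antiaromatic.

Antiaromatic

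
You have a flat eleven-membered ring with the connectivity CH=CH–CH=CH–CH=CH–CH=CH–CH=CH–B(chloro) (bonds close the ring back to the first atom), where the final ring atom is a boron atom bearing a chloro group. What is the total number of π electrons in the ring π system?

All ring atoms are sp² and supply a p orbital to the ring (the double-bond atoms are sp², each contributing one p electron; the boron has an empty p orbital); the conjugation is uninterrupted.
Adding the contributions, 5 × 2 = 10 from the double-bond units + 0 from the B(chloro) atom = 10.

10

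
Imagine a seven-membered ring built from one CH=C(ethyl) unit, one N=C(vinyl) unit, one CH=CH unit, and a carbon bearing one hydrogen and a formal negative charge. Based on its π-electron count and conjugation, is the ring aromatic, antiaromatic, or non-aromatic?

Antiaromatic

All ring atoms are sp² and supply a p orbital to the ring (every atom in a ring double bond is sp² and brings one electron to the p orbital; each =N– nitrogen is pyridine-type (lone pair in the sp² plane, one electron in the p orbital); the carbanion's lone pair occupies the p orbital); the conjugation is uninterrupted.
Adding the contributions, 3 × 2 = 6 from the double-bond units + 2 from the CH(-) atom = 8.
With 8 = 4·2 π electrons, Hückel's rule classifies the planar ring as antiaromatic.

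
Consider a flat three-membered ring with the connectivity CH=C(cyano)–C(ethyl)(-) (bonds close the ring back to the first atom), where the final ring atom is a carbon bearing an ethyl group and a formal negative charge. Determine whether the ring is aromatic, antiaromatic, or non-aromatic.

All ring atoms are sp² and supply a p orbital to the ring (each doubly-bonded ring atom is sp² with one p-orbital electron; the carbanion's lone pair occupies the p orbital); the conjugation is uninterrupted.
π-electron count: 1 × 2 = 2 from the double-bond unit + 2 from the C(ethyl)(-) atom = 4.
4 = 4(1); a planar, fully conjugated 4n system is antiaromatic.

Antiaromatic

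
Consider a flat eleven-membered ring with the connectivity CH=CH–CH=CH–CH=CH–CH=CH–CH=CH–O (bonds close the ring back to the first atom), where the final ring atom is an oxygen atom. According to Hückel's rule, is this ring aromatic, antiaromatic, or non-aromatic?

The p orbitals form a continuous loop: each doubly-bonded ring atom is sp² with one p-orbital electron; the oxygen donates one lone pair from its p orbital. The ring is fully conjugated.
Adding the contributions, 5 × 2 = 10 from the double-bond units + 2 from the O atom = 12.
12 = 4(3); a planar, fully conjugated 4n system is antiaromatic.

Antiaromatic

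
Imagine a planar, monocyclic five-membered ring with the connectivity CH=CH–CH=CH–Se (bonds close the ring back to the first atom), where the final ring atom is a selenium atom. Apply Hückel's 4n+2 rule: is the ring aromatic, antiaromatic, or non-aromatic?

Aromatic

The p orbitals form a continuous loop: the double-bond atoms are sp², each contributing one p electron; the selenium donates one lone pair from its p orbital. The ring is fully conjugated.
Adding the contributions, 2 × 2 = 4 from the double-bond units + 2 from the Se atom = 6.
That gives a 4n+2 count (6, n = 1).
(This ring is selenophene.)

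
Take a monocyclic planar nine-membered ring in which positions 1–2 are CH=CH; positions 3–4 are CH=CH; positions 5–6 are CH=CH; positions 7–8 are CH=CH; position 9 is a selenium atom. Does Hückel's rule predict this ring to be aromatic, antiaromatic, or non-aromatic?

Aromatic

The p orbitals form a continuous loop: the double-bond atoms are sp², each contributing one p electron; the selenium donates one lone pair from its p orbital. The ring is fully conjugated.
Adding the contributions, 4 × 2 = 8 from the double-bond units + 2 from the Se atom = 10.
That gives a 4n+2 count (10, n = 2).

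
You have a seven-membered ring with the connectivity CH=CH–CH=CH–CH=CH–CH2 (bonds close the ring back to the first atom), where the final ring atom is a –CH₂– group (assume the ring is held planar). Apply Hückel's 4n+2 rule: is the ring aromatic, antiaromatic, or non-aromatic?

At the CH2 position, the tetrahedral CH₂ carbon is sp³ and has no p orbital in the ring π system; the ring's p-orbital overlap is broken there.
A ring that is not fully conjugated cannot be aromatic or antiaromatic regardless of its π-electron count.

Non-aromatic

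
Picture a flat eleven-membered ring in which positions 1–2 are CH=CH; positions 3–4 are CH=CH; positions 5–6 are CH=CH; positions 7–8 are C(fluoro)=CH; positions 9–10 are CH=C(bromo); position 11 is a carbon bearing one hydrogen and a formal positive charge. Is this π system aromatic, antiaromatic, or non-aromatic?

Check conjugation: every atom in a ring double bond is sp² and brings one electron to the p orbital; the carbocation has an empty p orbital — every position has a p orbital, so the cyclic π system is continuous.
π-electron count: 5 × 2 = 10 from the double-bond units + 0 from the CH(+) atom = 10.
That gives a 4n+2 count (10, n = 2).

Aromatic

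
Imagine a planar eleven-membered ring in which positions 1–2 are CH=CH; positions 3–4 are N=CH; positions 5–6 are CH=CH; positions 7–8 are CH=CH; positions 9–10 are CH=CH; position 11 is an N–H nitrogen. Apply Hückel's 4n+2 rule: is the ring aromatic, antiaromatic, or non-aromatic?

Antiaromatic

The p orbitals form a continuous loop: every atom in a ring double bond is sp² and brings one electron to the p orbital; each =N– nitrogen is pyridine-type (lone pair in the sp² plane, one electron in the p orbital); the pyrrole-type nitrogen donates its lone pair from the p orbital. The ring is fully conjugated.
Tallying contributions gives 5 × 2 = 10 from the double-bond units + 2 from the NH atom = 12.
12 is a 4n count (n = 3), so the planar conjugated ring is antiaromatic.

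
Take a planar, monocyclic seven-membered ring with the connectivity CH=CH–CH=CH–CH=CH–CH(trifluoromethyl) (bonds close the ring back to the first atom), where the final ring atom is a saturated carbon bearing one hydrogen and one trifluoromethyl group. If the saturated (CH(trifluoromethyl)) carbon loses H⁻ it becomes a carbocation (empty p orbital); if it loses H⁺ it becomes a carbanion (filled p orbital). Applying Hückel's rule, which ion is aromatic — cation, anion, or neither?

In either ion the ring is fully conjugated: every atom, including the new sp² carbon, supplies a p orbital.
Cation: 3 × 2 + 0 = 6 π electrons → 4(1)+2, aromatic.
Anion: 3 × 2 + 2 = 8 π electrons → 4(2), antiaromatic.

The cation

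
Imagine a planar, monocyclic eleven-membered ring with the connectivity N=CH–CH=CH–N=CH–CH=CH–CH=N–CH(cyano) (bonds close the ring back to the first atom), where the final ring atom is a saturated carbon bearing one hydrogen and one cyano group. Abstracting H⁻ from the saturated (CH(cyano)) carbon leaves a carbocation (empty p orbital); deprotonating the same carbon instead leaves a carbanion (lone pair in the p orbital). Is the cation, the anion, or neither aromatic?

In either ion the ring is fully conjugated: every atom, including the new sp² carbon, supplies a p orbital.
Cation: 5 × 2 + 0 = 10 π electrons → 4(2)+2, aromatic.
Anion: 5 × 2 + 2 = 12 π electrons → 4(3), antiaromatic.

The cation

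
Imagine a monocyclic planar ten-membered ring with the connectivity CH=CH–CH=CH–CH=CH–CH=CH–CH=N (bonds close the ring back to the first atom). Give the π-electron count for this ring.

Check conjugation: the double-bond atoms are sp², each contributing one p electron; each =N– nitrogen is pyridine-type (lone pair in the sp² plane, one electron in the p orbital) — every position has a p orbital, so the cyclic π system is continuous.
Tallying contributions gives 5 × 2 = 10 from the 5 double-bond units.

10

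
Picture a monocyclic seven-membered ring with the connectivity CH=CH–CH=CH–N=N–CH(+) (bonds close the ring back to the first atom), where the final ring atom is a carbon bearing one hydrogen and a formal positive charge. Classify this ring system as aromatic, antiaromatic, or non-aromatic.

Aromatic

Every ring atom contributes a p orbital perpendicular to the ring (the double-bond atoms are sp², each contributing one p electron; each sp² =N– keeps its lone pair in-plane and puts one electron into the π system; the carbocation has an empty p orbital), so the π system is cyclic and fully conjugated.
Adding the contributions, 3 × 2 = 6 from the double-bond units + 0 from the CH(+) atom = 6.
With 6 π electrons (n = 1), the Hückel 4n+2 condition holds.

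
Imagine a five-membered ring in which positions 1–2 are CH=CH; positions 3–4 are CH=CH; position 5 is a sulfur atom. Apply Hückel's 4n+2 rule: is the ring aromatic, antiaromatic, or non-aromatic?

The p orbitals form a continuous loop: each doubly-bonded ring atom is sp² with one p-orbital electron; the sulfur donates one lone pair from its p orbital. The ring is fully conjugated.
Adding the contributions, 2 × 2 = 4 from the double-bond units + 2 from the S atom = 6.
6 = 4(1) + 2, which satisfies Hückel's 4n+2 rule.

Aromatic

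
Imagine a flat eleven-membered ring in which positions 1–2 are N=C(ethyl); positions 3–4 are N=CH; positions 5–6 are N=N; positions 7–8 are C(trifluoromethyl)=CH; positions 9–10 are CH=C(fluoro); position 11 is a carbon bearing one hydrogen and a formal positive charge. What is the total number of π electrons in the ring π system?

10

Check conjugation: the double-bond atoms are sp², each contributing one p electron; each =N– nitrogen is pyridine-type (lone pair in the sp² plane, one electron in the p orbital); the carbocation has an empty p orbital — every position has a p orbital, so the cyclic π system is continuous.
Tallying contributions gives 5 × 2 = 10 from the double-bond units + 0 from the CH(+) atom = 10.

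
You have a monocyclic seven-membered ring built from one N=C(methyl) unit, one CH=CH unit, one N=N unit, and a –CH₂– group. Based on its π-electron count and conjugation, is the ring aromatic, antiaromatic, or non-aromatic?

Non-aromatic

The CH2 carbon is saturated: the tetrahedral CH₂ carbon is sp³ and has no p orbital in the ring π system. Conjugation is not continuous around the ring.
Broken conjugation rules out both aromaticity and antiaromaticity.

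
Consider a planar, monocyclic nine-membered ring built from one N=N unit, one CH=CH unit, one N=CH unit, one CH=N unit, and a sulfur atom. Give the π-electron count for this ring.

10

Every ring atom contributes a p orbital perpendicular to the ring (every atom in a ring double bond is sp² and brings one electron to the p orbital; the doubly-bonded nitrogens are pyridine-type — their lone pairs lie in the ring plane, leaving one electron in the p orbital; the sulfur donates one lone pair from its p orbital), so the π system is cyclic and fully conjugated.
π-electron count: 4 × 2 = 8 from the double-bond units + 2 from the S atom = 10.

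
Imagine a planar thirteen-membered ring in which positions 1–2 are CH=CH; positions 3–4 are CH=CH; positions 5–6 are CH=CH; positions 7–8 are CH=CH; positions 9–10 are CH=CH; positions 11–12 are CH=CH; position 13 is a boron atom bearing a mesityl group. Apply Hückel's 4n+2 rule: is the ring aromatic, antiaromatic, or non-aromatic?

Antiaromatic

Every ring atom contributes a p orbital perpendicular to the ring (every atom in a ring double bond is sp² and brings one electron to the p orbital; the boron has an empty p orbital), so the π system is cyclic and fully conjugated.
Tallying contributions gives 6 × 2 = 12 from the double-bond units + 0 from the B(mesityl) atom = 12.
12 = 4(3); a planar, fully conjugated 4n system is antiaromatic.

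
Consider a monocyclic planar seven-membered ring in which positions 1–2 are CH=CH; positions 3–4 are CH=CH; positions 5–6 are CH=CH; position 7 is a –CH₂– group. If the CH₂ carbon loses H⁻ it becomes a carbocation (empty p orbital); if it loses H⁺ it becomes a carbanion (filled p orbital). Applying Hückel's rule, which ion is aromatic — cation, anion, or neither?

Once that carbon is sp², every ring atom has a p orbital and both ions are fully conjugated.
Cation: 3 × 2 + 0 = 6 π electrons → 4(1)+2, aromatic.
Anion: 3 × 2 + 2 = 8 π electrons → 4(2), antiaromatic.

The cation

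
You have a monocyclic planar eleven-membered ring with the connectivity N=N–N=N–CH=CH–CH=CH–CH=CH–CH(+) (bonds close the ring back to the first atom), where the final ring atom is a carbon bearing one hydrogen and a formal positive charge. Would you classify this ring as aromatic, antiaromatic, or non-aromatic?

All ring atoms are sp² and supply a p orbital to the ring (the double-bond atoms are sp², each contributing one p electron; each =N– nitrogen is pyridine-type (lone pair in the sp² plane, one electron in the p orbital); the carbocation has an empty p orbital); the conjugation is uninterrupted.
Tallying contributions gives 5 × 2 = 10 from the double-bond units + 0 from the CH(+) atom = 10.
10 = 4(2) + 2, which satisfies Hückel's 4n+2 rule.

Aromatic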